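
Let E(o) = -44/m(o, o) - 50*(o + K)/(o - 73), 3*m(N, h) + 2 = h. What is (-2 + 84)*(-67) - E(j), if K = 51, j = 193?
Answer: -3089411/573 ≈ -5391.6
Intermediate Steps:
m(N, h) = -⅔ + h/3
E(o) = -44/(-⅔ + o/3) - 50*(51 + o)/(-73 + o) (E(o) = -44/(-⅔ + o/3) - 50*(o + 51)/(o - 73) = -44/(-⅔ + o/3) - 50*(51 + o)/(-73 + o))
(-2 + 84)*(-67) - E(j) = (-2 + 84)*(-67) - 2*(7368 - 1341*193 - 25*193*(-2 + 193))/((-73 + 193)*(-2 + 193)) = 82*(-67) - 2*(7368 - 258813 - 25*193*191)/(120*191) = -5494 - 2*(7368 - 258813 - 921575)/(120*191) = -5494 - 2*(-1173020)/(120*191) = -5494 - 1*(-58651/573) = -5494 + 58651/573 = -3089411/573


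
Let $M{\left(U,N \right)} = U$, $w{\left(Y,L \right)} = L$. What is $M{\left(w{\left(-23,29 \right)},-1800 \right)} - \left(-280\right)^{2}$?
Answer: $-78371$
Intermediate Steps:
$M{\left(w{\left(-23,29 \right)},-1800 \right)} - \left(-280\right)^{2} = 29 - \left(-280\right)^{2} = 29 - 78400 = -78371$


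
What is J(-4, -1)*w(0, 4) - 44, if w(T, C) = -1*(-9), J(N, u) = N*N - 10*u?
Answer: 190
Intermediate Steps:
J(N, u) = N² - 10*u
w(T, C) = 9
J(-4, -1)*w(0, 4) - 44 = ((-4)² - 10*(-1))*9 - 44 = (16 + 10)*9 - 44 = 26*9 - 44 = 234 - 44 = 190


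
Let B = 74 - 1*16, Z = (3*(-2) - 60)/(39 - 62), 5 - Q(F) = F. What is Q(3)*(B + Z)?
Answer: 2800/23 ≈ 121.74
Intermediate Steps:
Q(F) = 5 - F
Z = 66/23 (Z = (-6 - 60)/(-23) = -66*(-1/23) = 66/23 ≈ 2.8696)
B = 58 (B = 74 - 16 = 58)
Q(3)*(B + Z) = (5 - 1*3)*(58 + 66/23) = (5 - 3)*(1400/23) = 2*(1400/23) = 2800/23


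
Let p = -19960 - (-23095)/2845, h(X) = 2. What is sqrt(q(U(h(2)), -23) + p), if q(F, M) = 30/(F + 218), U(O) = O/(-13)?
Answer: I*sqrt(359773701327034)/134284 ≈ 141.25*I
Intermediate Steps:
U(O) = -O/13 (U(O) = O*(-1/13) = -O/13)
q(F, M) = 30/(218 + F)
p = -11352621/569 (p = -19960 - (-23095)/2845 = -19960 - 1*(-4619/569) = -19960 + 4619/569 = -11352621/569 ≈ -19952.)
sqrt(q(U(h(2)), -23) + p) = sqrt(30/(218 - 1/13*2) - 11352621/569) = sqrt(30/(218 - 2/13) - 11352621/569) = sqrt(30/(2832/13) - 11352621/569) = sqrt(30*(13/2832) - 11352621/569) = sqrt(65/472 - 11352621/569) = sqrt(-5358400127/268568) = I*sqrt(359773701327034)/134284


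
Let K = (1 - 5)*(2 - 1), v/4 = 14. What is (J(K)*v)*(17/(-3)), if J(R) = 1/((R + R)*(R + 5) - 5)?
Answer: 952/39 ≈ 24.410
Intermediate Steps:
v = 56 (v = 4*14 = 56)
K = -4 (K = -4*1 = -4)
J(R) = 1/(-5 + 2*R*(5 + R)) (J(R) = 1/((2*R)*(5 + R) - 5) = 1/(2*R*(5 + R) - 5) = 1/(-5 + 2*R*(5 + R)))
(J(K)*v)*(17/(-3)) = (56/(-5 + 2*(-4)² + 10*(-4)))*(17/(-3)) = (56/(-5 + 2*16 - 40))*(17*(-⅓)) = (56/(-5 + 32 - 40))*(-17/3) = (56/(-13))*(-17/3) = -1/13*56*(-17/3) = -56/13*(-17/3) = 952/39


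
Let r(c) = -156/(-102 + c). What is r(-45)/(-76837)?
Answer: -52/3765013 ≈ -1.3811e-5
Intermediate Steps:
r(-45)/(-76837) = -156/(-102 - 45)/(-76837) = -156/(-147)*(-1/76837) = -156*(-1/147)*(-1/76837) = (52/49)*(-1/76837) = -52/3765013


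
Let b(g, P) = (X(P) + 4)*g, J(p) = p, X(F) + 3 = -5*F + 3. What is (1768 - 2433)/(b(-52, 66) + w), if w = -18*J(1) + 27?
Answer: -95/2423 ≈ -0.039208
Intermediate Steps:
X(F) = -5*F (X(F) = -3 + (-5*F + 3) = -3 + (3 - 5*F) = -5*F)
b(g, P) = g*(4 - 5*P) (b(g, P) = (-5*P + 4)*g = (4 - 5*P)*g = g*(4 - 5*P))
w = 9 (w = -18*1 + 27 = -18 + 27 = 9)
(1768 - 2433)/(b(-52, 66) + w) = (1768 - 2433)/(-52*(4 - 5*66) + 9) = -665/(-52*(4 - 330) + 9) = -665/(-52*(-326) + 9) = -665/(16952 + 9) = -665/16961 = -665*1/16961 = -95/2423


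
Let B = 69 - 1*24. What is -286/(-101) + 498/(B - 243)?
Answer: 1055/3333 ≈ 0.31653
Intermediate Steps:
B = 45 (B = 69 - 24 = 45)
-286/(-101) + 498/(B - 243) = -286/(-101) + 498/(45 - 243) = -286*(-1/101) + 498/(-198) = 286/101 + 498*(-1/198) = 286/101 - 83/33 = 1055/3333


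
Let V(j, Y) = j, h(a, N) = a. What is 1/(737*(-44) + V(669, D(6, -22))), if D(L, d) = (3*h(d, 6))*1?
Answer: -1/31759 ≈ -3.1487e-5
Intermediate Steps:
D(L, d) = 3*d (D(L, d) = (3*d)*1 = 3*d)
1/(737*(-44) + V(669, D(6, -22))) = 1/(737*(-44) + 669) = 1/(-32428 + 669) = 1/(-31759) = -1/31759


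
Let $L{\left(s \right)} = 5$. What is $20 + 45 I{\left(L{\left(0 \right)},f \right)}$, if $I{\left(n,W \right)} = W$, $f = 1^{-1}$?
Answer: $65$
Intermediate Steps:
$f = 1$
$20 + 45 I{\left(L{\left(0 \right)},f \right)} = 20 + 45 \cdot 1 = 20 + 45 = 65$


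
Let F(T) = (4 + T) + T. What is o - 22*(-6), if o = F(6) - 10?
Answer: 138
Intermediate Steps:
F(T) = 4 + 2*T
o = 6 (o = (4 + 2*6) - 10 = (4 + 12) - 10 = 16 - 10 = 6)
o - 22*(-6) = 6 - 22*(-6) = 6 + 132 = 138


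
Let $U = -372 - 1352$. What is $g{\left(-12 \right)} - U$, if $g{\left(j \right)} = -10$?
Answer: $1714$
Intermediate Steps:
$U = -1724$
$g{\left(-12 \right)} - U = -10 - -1724 = -10 + 1724 = 1714$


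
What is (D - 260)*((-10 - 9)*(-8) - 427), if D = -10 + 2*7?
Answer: 70400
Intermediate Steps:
D = 4 (D = -10 + 14 = 4)
(D - 260)*((-10 - 9)*(-8) - 427) = (4 - 260)*((-10 - 9)*(-8) - 427) = -256*(-19*(-8) - 427) = -256*(152 - 427) = -256*(-275) = 70400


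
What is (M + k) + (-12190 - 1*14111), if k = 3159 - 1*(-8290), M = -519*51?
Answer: -41321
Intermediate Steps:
M = -26469
k = 11449 (k = 3159 + 8290 = 11449)
(M + k) + (-12190 - 1*14111) = (-26469 + 11449) + (-12190 - 1*14111) = -15020 + (-12190 - 14111) = -15020 - 26301 = -41321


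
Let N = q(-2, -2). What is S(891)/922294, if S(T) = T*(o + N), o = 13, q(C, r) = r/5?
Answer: 56133/4611470 ≈ 0.012172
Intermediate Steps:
q(C, r) = r/5 (q(C, r) = r*(1/5) = r/5)
N = -2/5 (N = (1/5)*(-2) = -2/5 ≈ -0.40000)
S(T) = 63*T/5 (S(T) = T*(13 - 2/5) = T*(63/5) = 63*T/5)
S(891)/922294 = ((63/5)*891)/922294 = (56133/5)*(1/922294) = 56133/4611470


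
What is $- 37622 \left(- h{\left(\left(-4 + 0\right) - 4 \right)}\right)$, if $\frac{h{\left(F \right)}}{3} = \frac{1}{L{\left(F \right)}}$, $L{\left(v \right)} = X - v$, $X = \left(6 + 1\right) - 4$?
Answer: $\frac{112866}{11} \approx 10261.0$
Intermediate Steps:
$X = 3$ ($X = 7 - 4 = 3$)
$L{\left(v \right)} = 3 - v$
$h{\left(F \right)} = \frac{3}{3 - F}$
$- 37622 \left(- h{\left(\left(-4 + 0\right) - 4 \right)}\right) = - 37622 \left(- \frac{-3}{-3 + \left(\left(-4 + 0\right) - 4\right)}\right) = - 37622 \left(- \frac{-3}{-3 - 8}\right) = - 37622 \left(- \frac{-3}{-11}\right) = - 37622 \left(- \frac{\left(-3\right) \left(-1\right)}{11}\right) = - 37622 \left(\left(-1\right) \frac{3}{11}\right) = \left(-37622\right) \left(- \frac{3}{11}\right) = \frac{112866}{11}$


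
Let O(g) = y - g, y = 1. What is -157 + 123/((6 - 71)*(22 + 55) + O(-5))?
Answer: -784966/4999 ≈ -157.02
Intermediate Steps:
O(g) = 1 - g
-157 + 123/((6 - 71)*(22 + 55) + O(-5)) = -157 + 123/((6 - 71)*(22 + 55) + (1 - 1*(-5))) = -157 + 123/(-65*77 + (1 + 5)) = -157 + 123/(-5005 + 6) = -157 + 123/(-4999) = -157 + 123*(-1/4999) = -157 - 123/4999 = -784966/4999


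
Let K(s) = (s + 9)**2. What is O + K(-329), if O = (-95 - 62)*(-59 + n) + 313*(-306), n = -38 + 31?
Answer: 16984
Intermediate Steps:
n = -7
K(s) = (9 + s)**2
O = -85416 (O = (-95 - 62)*(-59 - 7) + 313*(-306) = -157*(-66) - 95778 = 10362 - 95778 = -85416)
O + K(-329) = -85416 + (9 - 329)**2 = -85416 + (-320)**2 = -85416 + 102400 = 16984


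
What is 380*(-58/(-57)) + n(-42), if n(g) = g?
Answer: 1034/3 ≈ 344.67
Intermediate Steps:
380*(-58/(-57)) + n(-42) = 380*(-58/(-57)) - 42 = 380*(-58*(-1/57)) - 42 = 380*(58/57) - 42 = 1160/3 - 42 = 1034/3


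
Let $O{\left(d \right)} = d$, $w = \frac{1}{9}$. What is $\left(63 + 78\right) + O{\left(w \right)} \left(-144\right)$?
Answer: $125$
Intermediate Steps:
$w = \frac{1}{9} \approx 0.11111$
$\left(63 + 78\right) + O{\left(w \right)} \left(-144\right) = \left(63 + 78\right) + \frac{1}{9} \left(-144\right) = 141 - 16 = 125$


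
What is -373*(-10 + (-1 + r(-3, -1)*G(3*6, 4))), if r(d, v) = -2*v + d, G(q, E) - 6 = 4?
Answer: 7833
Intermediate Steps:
G(q, E) = 10 (G(q, E) = 6 + 4 = 10)
r(d, v) = d - 2*v
-373*(-10 + (-1 + r(-3, -1)*G(3*6, 4))) = -373*(-10 + (-1 + (-3 - 2*(-1))*10)) = -373*(-10 + (-1 + (-3 + 2)*10)) = -373*(-10 + (-1 - 1*10)) = -373*(-10 + (-1 - 10)) = -373*(-10 - 11) = -373*(-21) = 7833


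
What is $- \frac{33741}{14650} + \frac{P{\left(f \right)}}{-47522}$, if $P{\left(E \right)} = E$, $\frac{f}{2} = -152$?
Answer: $- \frac{799493101}{348098650} \approx -2.2967$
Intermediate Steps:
$f = -304$ ($f = 2 \left(-152\right) = -304$)
$- \frac{33741}{14650} + \frac{P{\left(f \right)}}{-47522} = - \frac{33741}{14650} - \frac{304}{-47522} = \left(-33741\right) \frac{1}{14650} - - \frac{152}{23761} = - \frac{33741}{14650} + \frac{152}{23761} = - \frac{799493101}{348098650}$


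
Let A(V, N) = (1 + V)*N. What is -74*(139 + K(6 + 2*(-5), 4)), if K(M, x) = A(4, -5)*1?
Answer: -8436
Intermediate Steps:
A(V, N) = N*(1 + V)
K(M, x) = -25 (K(M, x) = -5*(1 + 4)*1 = -5*5*1 = -25*1 = -25)
-74*(139 + K(6 + 2*(-5), 4)) = -74*(139 - 25) = -74*114 = -8436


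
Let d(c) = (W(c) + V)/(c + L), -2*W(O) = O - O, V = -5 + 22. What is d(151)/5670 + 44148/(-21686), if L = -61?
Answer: -229881181/112922100 ≈ -2.0358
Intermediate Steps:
V = 17
W(O) = 0 (W(O) = -(O - O)/2 = -½*0 = 0)
d(c) = 17/(-61 + c) (d(c) = (0 + 17)/(c - 61) = 17/(-61 + c))
d(151)/5670 + 44148/(-21686) = (17/(-61 + 151))/5670 + 44148/(-21686) = (17/90)*(1/5670) + 44148*(-1/21686) = (17*(1/90))*(1/5670) - 22074/10843 = (17/90)*(1/5670) - 22074/10843 = 17/510300 - 22074/10843 = -229881181/112922100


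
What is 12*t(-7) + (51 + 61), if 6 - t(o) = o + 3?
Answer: 232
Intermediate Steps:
t(o) = 3 - o (t(o) = 6 - (o + 3) = 6 - (3 + o) = 6 + (-3 - o) = 3 - o)
12*t(-7) + (51 + 61) = 12*(3 - 1*(-7)) + (51 + 61) = 12*(3 + 7) + 112 = 12*10 + 112 = 120 + 112 = 232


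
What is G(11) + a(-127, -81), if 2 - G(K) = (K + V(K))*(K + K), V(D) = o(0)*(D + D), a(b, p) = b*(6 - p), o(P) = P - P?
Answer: -11289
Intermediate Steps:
o(P) = 0
V(D) = 0 (V(D) = 0*(D + D) = 0*(2*D) = 0)
G(K) = 2 - 2*K**2 (G(K) = 2 - (K + 0)*(K + K) = 2 - K*2*K = 2 - 2*K**2)
G(11) + a(-127, -81) = (2 - 2*11**2) - 127*(6 - 1*(-81)) = (2 - 2*121) - 127*(6 + 81) = (2 - 242) - 127*87 = -240 - 11049 = -11289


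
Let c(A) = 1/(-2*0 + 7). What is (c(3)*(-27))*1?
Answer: -27/7 ≈ -3.8571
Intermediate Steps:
c(A) = 1/7 (c(A) = 1/(0 + 7) = 1/7)
(c(3)*(-27))*1 = ((1/7)*(-27))*1 = -27/7*1 = -27/7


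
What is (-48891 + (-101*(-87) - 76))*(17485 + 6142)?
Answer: -949332860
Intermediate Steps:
(-48891 + (-101*(-87) - 76))*(17485 + 6142) = (-48891 + (8787 - 76))*23627 = (-48891 + 8711)*23627 = -40180*23627 = -949332860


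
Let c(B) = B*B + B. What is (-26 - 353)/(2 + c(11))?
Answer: -379/134 ≈ -2.8284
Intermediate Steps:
c(B) = B + B**2 (c(B) = B**2 + B = B + B**2)
(-26 - 353)/(2 + c(11)) = (-26 - 353)/(2 + 11*(1 + 11)) = -379/(2 + 11*12) = -379/(2 + 132) = -379/134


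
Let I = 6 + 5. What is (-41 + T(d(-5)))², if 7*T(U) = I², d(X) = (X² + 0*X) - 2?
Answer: 27556/49 ≈ 562.37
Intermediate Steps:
d(X) = -2 + X² (d(X) = (X² + 0) - 2 = X² - 2 = -2 + X²)
I = 11
T(U) = 121/7 (T(U) = (⅐)*11² = (⅐)*121 = 121/7)
(-41 + T(d(-5)))² = (-41 + 121/7)² = (-166/7)² = 27556/49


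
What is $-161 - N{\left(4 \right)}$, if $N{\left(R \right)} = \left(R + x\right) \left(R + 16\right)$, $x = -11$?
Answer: $-21$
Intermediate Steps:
$N{\left(R \right)} = \left(-11 + R\right) \left(16 + R\right)$ ($N{\left(R \right)} = \left(R - 11\right) \left(R + 16\right) = \left(-11 + R\right) \left(16 + R\right)$)
$-161 - N{\left(4 \right)} = -161 - \left(-176 + 4^{2} + 5 \cdot 4\right) = -161 - \left(-176 + 16 + 20\right) = -161 - -140 = -161 + 140 = -21$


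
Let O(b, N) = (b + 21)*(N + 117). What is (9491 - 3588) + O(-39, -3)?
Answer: 3851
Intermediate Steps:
O(b, N) = (21 + b)*(117 + N)
(9491 - 3588) + O(-39, -3) = (9491 - 3588) + (2457 + 21*(-3) + 117*(-39) - 3*(-39)) = 5903 + (2457 - 63 - 4563 + 117) = 5903 - 2052 = 3851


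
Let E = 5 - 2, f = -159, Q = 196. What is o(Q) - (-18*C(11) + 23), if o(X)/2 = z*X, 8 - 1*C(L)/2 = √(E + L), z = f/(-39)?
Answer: 24221/13 - 36*√14 ≈ 1728.5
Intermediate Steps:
E = 3
z = 53/13 (z = -159/(-39) = -159*(-1/39) = 53/13 ≈ 4.0769)
C(L) = 16 - 2*√(3 + L)
o(X) = 106*X/13 (o(X) = 2*(53*X/13) = 106*X/13)
o(Q) - (-18*C(11) + 23) = (106/13)*196 - (-18*(16 - 2*√(3 + 11)) + 23) = 20776/13 - (-18*(16 - 2*√14) + 23) = 20776/13 - ((-288 + 36*√14) + 23) = 20776/13 - (-265 + 36*√14) = 20776/13 + (265 - 36*√14) = 24221/13 - 36*√14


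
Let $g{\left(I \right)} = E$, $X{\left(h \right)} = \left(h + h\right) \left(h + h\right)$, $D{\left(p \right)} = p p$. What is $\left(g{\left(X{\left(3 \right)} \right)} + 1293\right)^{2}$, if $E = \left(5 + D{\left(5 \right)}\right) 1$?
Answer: $1750329$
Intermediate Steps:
$D{\left(p \right)} = p^{2}$
$X{\left(h \right)} = 4 h^{2}$ ($X{\left(h \right)} = 2 h 2 h = 4 h^{2}$)
$E = 30$ ($E = \left(5 + 5^{2}\right) 1 = \left(5 + 25\right) 1 = 30 \cdot 1 = 30$)
$g{\left(I \right)} = 30$
$\left(g{\left(X{\left(3 \right)} \right)} + 1293\right)^{2} = \left(30 + 1293\right)^{2} = 1323^{2} = 1750329$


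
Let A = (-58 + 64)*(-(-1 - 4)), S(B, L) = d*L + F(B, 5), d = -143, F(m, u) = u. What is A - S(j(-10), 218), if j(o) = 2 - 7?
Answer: 31199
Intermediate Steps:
j(o) = -5
S(B, L) = 5 - 143*L (S(B, L) = -143*L + 5 = 5 - 143*L)
A = 30 (A = 6*(-1*(-5)) = 6*5 = 30)
A - S(j(-10), 218) = 30 - (5 - 143*218) = 30 - (5 - 31174) = 30 - 1*(-31169) = 30 + 31169 = 31199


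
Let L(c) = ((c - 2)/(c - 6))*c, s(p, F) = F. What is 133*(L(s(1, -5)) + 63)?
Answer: 87514/11 ≈ 7955.8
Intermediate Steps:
L(c) = c*(-2 + c)/(-6 + c) (L(c) = ((-2 + c)/(-6 + c))*c = c*(-2 + c)/(-6 + c))
133*(L(s(1, -5)) + 63) = 133*(-5*(-2 - 5)/(-6 - 5) + 63) = 133*(-5*(-7)/(-11) + 63) = 133*(-5*(-1/11)*(-7) + 63) = 133*(-35/11 + 63) = 133*(658/11) = 87514/11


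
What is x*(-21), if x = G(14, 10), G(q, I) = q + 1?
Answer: -315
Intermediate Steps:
G(q, I) = 1 + q
x = 15 (x = 1 + 14 = 15)
x*(-21) = 15*(-21) = -315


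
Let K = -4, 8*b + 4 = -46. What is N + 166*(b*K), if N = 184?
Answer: 4334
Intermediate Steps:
b = -25/4 (b = -½ + (⅛)*(-46) = -½ - 23/4 = -25/4 ≈ -6.2500)
N + 166*(b*K) = 184 + 166*(-25/4*(-4)) = 184 + 166*25 = 184 + 4150 = 4334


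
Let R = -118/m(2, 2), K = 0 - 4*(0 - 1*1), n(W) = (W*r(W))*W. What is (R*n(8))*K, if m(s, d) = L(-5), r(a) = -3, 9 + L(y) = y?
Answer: -45312/7 ≈ -6473.1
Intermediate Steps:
L(y) = -9 + y
m(s, d) = -14 (m(s, d) = -9 - 5 = -14)
n(W) = -3*W² (n(W) = (W*(-3))*W = (-3*W)*W = -3*W²)
K = 4 (K = 0 - 4*(0 - 1) = 0 - 4*(-1) = 0 + 4 = 4)
R = 59/7 (R = -118/(-14) = -118*(-1/14) = 59/7 ≈ 8.4286)
(R*n(8))*K = (59*(-3*8²)/7)*4 = (59*(-3*64)/7)*4 = ((59/7)*(-192))*4 = -11328/7*4 = -45312/7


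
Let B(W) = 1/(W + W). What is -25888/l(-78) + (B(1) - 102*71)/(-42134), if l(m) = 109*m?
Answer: 1152332225/358223268 ≈ 3.2168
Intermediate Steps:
B(W) = 1/(2*W)
-25888/l(-78) + (B(1) - 102*71)/(-42134) = -25888/(109*(-78)) + ((1/2)/1 - 102*71)/(-42134) = -25888/(-8502) + ((1/2)*1 - 7242)*(-1/42134) = -25888*(-1/8502) + (1/2 - 7242)*(-1/42134) = 12944/4251 - 14483/2*(-1/42134) = 12944/4251 + 14483/84268 = 1152332225/358223268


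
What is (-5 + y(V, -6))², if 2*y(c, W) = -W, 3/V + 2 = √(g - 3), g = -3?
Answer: 4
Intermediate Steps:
V = 3/(-2 + I*√6) (V = 3/(-2 + √(-3 - 3)) = 3/(-2 + √(-6)) = 3/(-2 + I*√6) ≈ -0.6 - 0.73485*I)
y(c, W) = -W/2 (y(c, W) = (-W)/2 = -W/2)
(-5 + y(V, -6))² = (-5 - ½*(-6))² = (-5 + 3)² = (-2)² = 4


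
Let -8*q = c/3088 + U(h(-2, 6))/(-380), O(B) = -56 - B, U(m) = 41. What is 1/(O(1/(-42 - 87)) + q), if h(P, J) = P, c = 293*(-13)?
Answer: -302747520/16900751837 ≈ -0.017913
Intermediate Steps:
c = -3809
q = 393507/2346880 (q = -(-3809/3088 + 41/(-380))/8 = -(-3809*1/3088 + 41*(-1/380))/8 = -(-3809/3088 - 41/380)/8 = -⅛*(-393507/293360) = 393507/2346880 ≈ 0.16767)
1/(O(1/(-42 - 87)) + q) = 1/((-56 - 1/(-42 - 87)) + 393507/2346880) = 1/((-56 - 1/(-129)) + 393507/2346880) = 1/((-56 - 1*(-1/129)) + 393507/2346880) = 1/((-56 + 1/129) + 393507/2346880) = 1/(-7223/129 + 393507/2346880) = 1/(-16900751837/302747520) = -302747520/16900751837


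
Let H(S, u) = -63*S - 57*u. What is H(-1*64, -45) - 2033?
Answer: 4564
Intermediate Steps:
H(-1*64, -45) - 2033 = (-(-63)*64 - 57*(-45)) - 2033 = (-63*(-64) + 2565) - 2033 = (4032 + 2565) - 2033 = 6597 - 2033 = 4564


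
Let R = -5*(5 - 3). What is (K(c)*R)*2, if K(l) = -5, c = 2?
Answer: 100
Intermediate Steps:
R = -10 (R = -5*2 = -10)
(K(c)*R)*2 = -5*(-10)*2 = 50*2 = 100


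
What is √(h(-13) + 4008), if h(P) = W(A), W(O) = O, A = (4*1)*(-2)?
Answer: 20*√10 ≈ 63.246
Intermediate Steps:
A = -8 (A = 4*(-2) = -8)
h(P) = -8
√(h(-13) + 4008) = √(-8 + 4008) = √4000 = 20*√10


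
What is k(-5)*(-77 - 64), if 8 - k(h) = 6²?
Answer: 3948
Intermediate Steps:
k(h) = -28 (k(h) = 8 - 1*6² = 8 - 1*36 = 8 - 36 = -28)
k(-5)*(-77 - 64) = -28*(-77 - 64) = -28*(-141) = 3948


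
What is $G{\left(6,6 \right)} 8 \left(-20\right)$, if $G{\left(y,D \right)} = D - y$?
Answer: $0$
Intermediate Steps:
$G{\left(6,6 \right)} 8 \left(-20\right) = \left(6 - 6\right) 8 \left(-20\right) = 0 \cdot 8 \left(-20\right) = 0 \left(-20\right) = 0$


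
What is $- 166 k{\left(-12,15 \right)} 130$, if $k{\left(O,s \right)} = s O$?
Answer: $3884400$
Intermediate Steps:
$k{\left(O,s \right)} = O s$
$- 166 k{\left(-12,15 \right)} 130 = - 166 \left(\left(-12\right) 15\right) 130 = \left(-166\right) \left(-180\right) 130 = 29880 \cdot 130 = 3884400$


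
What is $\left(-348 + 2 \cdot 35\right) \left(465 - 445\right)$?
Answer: $-5560$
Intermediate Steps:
$\left(-348 + 2 \cdot 35\right) \left(465 - 445\right) = \left(-348 + 70\right) 20 = \left(-278\right) 20 = -5560$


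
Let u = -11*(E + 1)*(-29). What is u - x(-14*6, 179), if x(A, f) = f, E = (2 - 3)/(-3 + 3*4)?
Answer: 941/9 ≈ 104.56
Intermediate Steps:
E = -⅑ (E = -1/(-3 + 12) = -1/9 = -1*⅑ = -⅑ ≈ -0.11111)
u = 2552/9 (u = -11*(-⅑ + 1)*(-29) = -11*8/9*(-29) = -88/9*(-29) = 2552/9 ≈ 283.56)
u - x(-14*6, 179) = 2552/9 - 1*179 = 2552/9 - 179 = 941/9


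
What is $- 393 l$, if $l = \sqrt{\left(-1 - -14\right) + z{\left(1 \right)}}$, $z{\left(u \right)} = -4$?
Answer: $-1179$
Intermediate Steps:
$l = 3$ ($l = \sqrt{\left(-1 - -14\right) - 4} = \sqrt{\left(-1 + 14\right) - 4} = \sqrt{13 - 4} = \sqrt{9} = 3$)
$- 393 l = \left(-393\right) 3 = -1179$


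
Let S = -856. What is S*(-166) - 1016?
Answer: 141080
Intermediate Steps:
S*(-166) - 1016 = -856*(-166) - 1016 = 142096 - 1016 = 141080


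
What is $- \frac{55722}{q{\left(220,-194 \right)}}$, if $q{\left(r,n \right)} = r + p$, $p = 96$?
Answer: $- \frac{27861}{158} \approx -176.34$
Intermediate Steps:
$q{\left(r,n \right)} = 96 + r$ ($q{\left(r,n \right)} = r + 96 = 96 + r$)
$- \frac{55722}{q{\left(220,-194 \right)}} = - \frac{55722}{96 + 220} = - \frac{55722}{316} = \left(-55722\right) \frac{1}{316} = - \frac{27861}{158}$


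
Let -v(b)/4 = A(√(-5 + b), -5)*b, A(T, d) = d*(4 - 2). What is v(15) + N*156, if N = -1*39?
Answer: -5484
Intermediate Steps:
A(T, d) = 2*d (A(T, d) = d*2 = 2*d)
v(b) = 40*b (v(b) = -4*2*(-5)*b = -(-40)*b = 40*b)
N = -39
v(15) + N*156 = 40*15 - 39*156 = 600 - 6084 = -5484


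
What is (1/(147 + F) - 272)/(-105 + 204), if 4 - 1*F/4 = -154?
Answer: -23543/8569 ≈ -2.7475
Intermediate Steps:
F = 632 (F = 16 - 4*(-154) = 16 + 616 = 632)
(1/(147 + F) - 272)/(-105 + 204) = (1/(147 + 632) - 272)/(-105 + 204) = (1/779 - 272)/99 = (1/779 - 272)*(1/99) = -211887/779*1/99 = -23543/8569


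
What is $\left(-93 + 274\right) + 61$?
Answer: $242$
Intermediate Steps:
$\left(-93 + 274\right) + 61 = 181 + 61 = 242$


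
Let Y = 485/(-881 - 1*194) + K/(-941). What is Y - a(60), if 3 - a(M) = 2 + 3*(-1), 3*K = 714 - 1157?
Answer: -2606366/606945 ≈ -4.2942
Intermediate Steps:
K = -443/3 (K = (714 - 1157)/3 = (⅓)*(-443) = -443/3 ≈ -147.67)
a(M) = 4 (a(M) = 3 - (2 + 3*(-1)) = 3 - (2 - 3) = 3 - 1*(-1) = 3 + 1 = 4)
Y = -178586/606945 (Y = 485/(-881 - 1*194) - 443/3/(-941) = 485/(-881 - 194) - 443/3*(-1/941) = 485/(-1075) + 443/2823 = 485*(-1/1075) + 443/2823 = -97/215 + 443/2823 = -178586/606945 ≈ -0.29424)
Y - a(60) = -178586/606945 - 1*4 = -178586/606945 - 4 = -2606366/606945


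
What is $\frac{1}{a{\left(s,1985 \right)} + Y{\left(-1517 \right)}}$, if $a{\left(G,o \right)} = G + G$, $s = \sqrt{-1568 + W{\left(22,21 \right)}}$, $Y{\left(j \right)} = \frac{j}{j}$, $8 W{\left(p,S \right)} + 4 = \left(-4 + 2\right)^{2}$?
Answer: $\frac{1}{6273} - \frac{56 i \sqrt{2}}{6273} \approx 0.00015941 - 0.012625 i$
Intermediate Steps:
$W{\left(p,S \right)} = 0$ ($W{\left(p,S \right)} = - \frac{1}{2} + \frac{\left(-4 + 2\right)^{2}}{8} = - \frac{1}{2} + \frac{\left(-2\right)^{2}}{8} = - \frac{1}{2} + \frac{1}{8} \cdot 4 = - \frac{1}{2} + \frac{1}{2} = 0$)
$Y{\left(j \right)} = 1$
$s = 28 i \sqrt{2}$ ($s = \sqrt{-1568 + 0} = \sqrt{-1568} = 28 i \sqrt{2} \approx 39.598 i$)
$a{\left(G,o \right)} = 2 G$
$\frac{1}{a{\left(s,1985 \right)} + Y{\left(-1517 \right)}} = \frac{1}{2 \cdot 28 i \sqrt{2} + 1} = \frac{1}{56 i \sqrt{2} + 1} = \frac{1}{1 + 56 i \sqrt{2}}$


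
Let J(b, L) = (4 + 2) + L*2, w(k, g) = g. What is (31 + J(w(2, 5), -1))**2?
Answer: 1225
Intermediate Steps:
J(b, L) = 6 + 2*L
(31 + J(w(2, 5), -1))**2 = (31 + (6 + 2*(-1)))**2 = (31 + (6 - 2))**2 = (31 + 4)**2 = 35**2 = 1225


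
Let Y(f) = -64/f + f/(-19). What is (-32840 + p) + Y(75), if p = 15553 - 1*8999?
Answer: -37464391/1425 ≈ -26291.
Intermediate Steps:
p = 6554 (p = 15553 - 8999 = 6554)
Y(f) = -64/f - f/19 (Y(f) = -64/f + f*(-1/19) = -64/f - f/19)
(-32840 + p) + Y(75) = (-32840 + 6554) + (-64/75 - 1/19*75) = -26286 + (-64*1/75 - 75/19) = -26286 + (-64/75 - 75/19) = -26286 - 6841/1425 = -37464391/1425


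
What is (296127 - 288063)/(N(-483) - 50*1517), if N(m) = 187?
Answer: -128/1201 ≈ -0.10658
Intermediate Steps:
(296127 - 288063)/(N(-483) - 50*1517) = (296127 - 288063)/(187 - 50*1517) = 8064/(187 - 75850) = 8064/(-75663) = 8064*(-1/75663) = -128/1201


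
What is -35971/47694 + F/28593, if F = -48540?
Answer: -371509507/151523838 ≈ -2.4518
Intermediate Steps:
-35971/47694 + F/28593 = -35971/47694 - 48540/28593 = -35971*1/47694 - 48540*1/28593 = -35971/47694 - 16180/9531 = -371509507/151523838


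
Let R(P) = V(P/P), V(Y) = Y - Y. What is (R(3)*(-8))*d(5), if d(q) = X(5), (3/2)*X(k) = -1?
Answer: 0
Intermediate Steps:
X(k) = -⅔ (X(k) = (⅔)*(-1) = -⅔)
d(q) = -⅔
V(Y) = 0
R(P) = 0
(R(3)*(-8))*d(5) = (0*(-8))*(-⅔) = 0*(-⅔) = 0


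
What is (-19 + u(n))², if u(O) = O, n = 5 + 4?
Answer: 100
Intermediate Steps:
n = 9
(-19 + u(n))² = (-19 + 9)² = (-10)² = 100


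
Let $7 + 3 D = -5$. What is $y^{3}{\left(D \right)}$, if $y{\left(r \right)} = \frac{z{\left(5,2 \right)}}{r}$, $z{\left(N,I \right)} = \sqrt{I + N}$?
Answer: $- \frac{7 \sqrt{7}}{64} \approx -0.28938$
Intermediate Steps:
$D = -4$ ($D = - \frac{7}{3} + \frac{1}{3} \left(-5\right) = - \frac{7}{3} - \frac{5}{3} = -4$)
$y{\left(r \right)} = \frac{\sqrt{7}}{r}$ ($y{\left(r \right)} = \frac{\sqrt{2 + 5}}{r} = \frac{\sqrt{7}}{r}$)
$y^{3}{\left(D \right)} = \left(\frac{\sqrt{7}}{-4}\right)^{3} = \left(\sqrt{7} \left(- \frac{1}{4}\right)\right)^{3} = \left(- \frac{\sqrt{7}}{4}\right)^{3} = - \frac{7 \sqrt{7}}{64}$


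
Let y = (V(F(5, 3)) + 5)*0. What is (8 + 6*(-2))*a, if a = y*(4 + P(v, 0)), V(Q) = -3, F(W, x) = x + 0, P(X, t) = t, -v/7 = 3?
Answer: 0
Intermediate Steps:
v = -21 (v = -7*3 = -21)
F(W, x) = x
y = 0 (y = (-3 + 5)*0 = 2*0 = 0)
a = 0 (a = 0*(4 + 0) = 0*4 = 0)
(8 + 6*(-2))*a = (8 + 6*(-2))*0 = (8 - 12)*0 = -4*0 = 0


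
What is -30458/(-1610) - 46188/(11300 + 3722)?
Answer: 13684907/863765 ≈ 15.843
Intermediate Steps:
-30458/(-1610) - 46188/(11300 + 3722) = -30458*(-1/1610) - 46188/15022 = 15229/805 - 46188*1/15022 = 15229/805 - 23094/7511 = 13684907/863765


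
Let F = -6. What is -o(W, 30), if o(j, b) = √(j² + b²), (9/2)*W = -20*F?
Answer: -10*√145/3 ≈ -40.139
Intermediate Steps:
W = 80/3 (W = 2*(-20*(-6))/9 = (2/9)*120 = 80/3 ≈ 26.667)
o(j, b) = √(b² + j²)
-o(W, 30) = -√(30² + (80/3)²) = -√(900 + 6400/9) = -√(14500/9) = -10*√145/3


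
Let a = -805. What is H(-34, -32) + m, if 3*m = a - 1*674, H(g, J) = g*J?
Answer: 595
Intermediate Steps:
H(g, J) = J*g
m = -493 (m = (-805 - 1*674)/3 = (-805 - 674)/3 = (1/3)*(-1479) = -493)
H(-34, -32) + m = -32*(-34) - 493 = 1088 - 493 = 595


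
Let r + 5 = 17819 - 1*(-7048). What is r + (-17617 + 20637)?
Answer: 27882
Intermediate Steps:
r = 24862 (r = -5 + (17819 - 1*(-7048)) = -5 + (17819 + 7048) = -5 + 24867 = 24862)
r + (-17617 + 20637) = 24862 + (-17617 + 20637) = 24862 + 3020 = 27882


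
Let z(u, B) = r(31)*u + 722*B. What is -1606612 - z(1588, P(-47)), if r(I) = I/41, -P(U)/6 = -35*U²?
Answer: -13797992100/41 ≈ -3.3654e+8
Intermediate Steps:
P(U) = 210*U² (P(U) = -(-210)*U² = 210*U²)
r(I) = I/41 (r(I) = I*(1/41) = I/41)
z(u, B) = 722*B + 31*u/41 (z(u, B) = ((1/41)*31)*u + 722*B = 31*u/41 + 722*B = 722*B + 31*u/41)
-1606612 - z(1588, P(-47)) = -1606612 - (722*(210*(-47)²) + (31/41)*1588) = -1606612 - (722*(210*2209) + 49228/41) = -1606612 - (722*463890 + 49228/41) = -1606612 - (334928580 + 49228/41) = -1606612 - 1*13732121008/41 = -1606612 - 13732121008/41 = -13797992100/41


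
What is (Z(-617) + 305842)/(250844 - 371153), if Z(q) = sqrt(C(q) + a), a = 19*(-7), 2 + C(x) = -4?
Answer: -305842/120309 - I*sqrt(139)/120309 ≈ -2.5421 - 9.7996e-5*I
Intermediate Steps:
C(x) = -6 (C(x) = -2 - 4 = -6)
a = -133
Z(q) = I*sqrt(139) (Z(q) = sqrt(-6 - 133) = sqrt(-139) = I*sqrt(139))
(Z(-617) + 305842)/(250844 - 371153) = (I*sqrt(139) + 305842)/(250844 - 371153) = (305842 + I*sqrt(139))/(-120309) = (305842 + I*sqrt(139))*(-1/120309) = -305842/120309 - I*sqrt(139)/120309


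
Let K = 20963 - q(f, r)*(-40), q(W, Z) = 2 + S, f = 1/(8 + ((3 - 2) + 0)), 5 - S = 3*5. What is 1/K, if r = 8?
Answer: 1/20643 ≈ 4.8443e-5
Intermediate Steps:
S = -10 (S = 5 - 3*5 = 5 - 1*15 = 5 - 15 = -10)
f = 1/9 (f = 1/(8 + (1 + 0)) = 1/(8 + 1) = 1/9 ≈ 0.11111)
q(W, Z) = -8 (q(W, Z) = 2 - 10 = -8)
K = 20643 (K = 20963 - (-8)*(-40) = 20963 - 1*320 = 20963 - 320 = 20643)
1/K = 1/20643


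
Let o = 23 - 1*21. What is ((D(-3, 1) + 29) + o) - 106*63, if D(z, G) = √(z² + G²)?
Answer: -6647 + √10 ≈ -6643.8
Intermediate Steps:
o = 2 (o = 23 - 21 = 2)
D(z, G) = √(G² + z²)
((D(-3, 1) + 29) + o) - 106*63 = ((√(1² + (-3)²) + 29) + 2) - 106*63 = ((√(1 + 9) + 29) + 2) - 6678 = ((√10 + 29) + 2) - 6678 = ((29 + √10) + 2) - 6678 = (31 + √10) - 6678 = -6647 + √10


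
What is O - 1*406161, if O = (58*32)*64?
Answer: -287377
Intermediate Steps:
O = 118784 (O = 1856*64 = 118784)
O - 1*406161 = 118784 - 1*406161 = 118784 - 406161 = -287377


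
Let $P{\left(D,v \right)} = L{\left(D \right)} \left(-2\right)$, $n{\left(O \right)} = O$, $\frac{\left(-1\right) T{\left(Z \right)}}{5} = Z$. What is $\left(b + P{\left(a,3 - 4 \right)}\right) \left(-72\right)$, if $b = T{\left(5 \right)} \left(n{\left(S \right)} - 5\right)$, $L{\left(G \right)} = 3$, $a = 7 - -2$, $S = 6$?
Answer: $2232$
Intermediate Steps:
$T{\left(Z \right)} = - 5 Z$
$a = 9$ ($a = 7 + 2 = 9$)
$P{\left(D,v \right)} = -6$ ($P{\left(D,v \right)} = 3 \left(-2\right) = -6$)
$b = -25$ ($b = \left(-5\right) 5 \left(6 - 5\right) = \left(-25\right) 1 = -25$)
$\left(b + P{\left(a,3 - 4 \right)}\right) \left(-72\right) = \left(-25 - 6\right) \left(-72\right) = \left(-31\right) \left(-72\right) = 2232$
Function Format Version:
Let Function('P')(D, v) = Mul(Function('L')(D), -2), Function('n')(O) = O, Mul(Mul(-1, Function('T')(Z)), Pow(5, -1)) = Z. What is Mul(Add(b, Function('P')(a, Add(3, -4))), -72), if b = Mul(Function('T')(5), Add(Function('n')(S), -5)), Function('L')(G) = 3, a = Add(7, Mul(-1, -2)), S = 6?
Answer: 2232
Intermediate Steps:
Function('T')(Z) = Mul(-5, Z)
a = 9 (a = Add(7, 2) = 9)
Function('P')(D, v) = -6 (Function('P')(D, v) = Mul(3, -2) = -6)
b = -25 (b = Mul(Mul(-5, 5), Add(6, -5)) = Mul(-25, 1) = -25)
Mul(Add(b, Function('P')(a, Add(3, -4))), -72) = Mul(Add(-25, -6), -72) = Mul(-31, -72) = 2232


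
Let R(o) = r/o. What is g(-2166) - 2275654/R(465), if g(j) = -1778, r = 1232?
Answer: -530184803/616 ≈ -8.6069e+5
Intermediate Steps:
R(o) = 1232/o
g(-2166) - 2275654/R(465) = -1778 - 2275654/(1232/465) = -1778 - 2275654/(1232*(1/465)) = -1778 - 2275654/1232/465 = -1778 - 2275654*465/1232 = -1778 - 529089555/616 = -530184803/616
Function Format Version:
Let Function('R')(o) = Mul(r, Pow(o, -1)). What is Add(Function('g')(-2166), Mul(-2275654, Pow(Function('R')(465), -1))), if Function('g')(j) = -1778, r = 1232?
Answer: Rational(-530184803, 616) ≈ -8.6069e+5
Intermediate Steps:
Function('R')(o) = Mul(1232, Pow(o, -1))
Add(Function('g')(-2166), Mul(-2275654, Pow(Function('R')(465), -1))) = Add(-1778, Mul(-2275654, Pow(Mul(1232, Pow(465, -1)), -1))) = Add(-1778, Mul(-2275654, Pow(Mul(1232, Rational(1, 465)), -1))) = Add(-1778, Mul(-2275654, Pow(Rational(1232, 465), -1))) = Add(-1778, Mul(-2275654, Rational(465, 1232))) = Add(-1778, Rational(-529089555, 616)) = Rational(-530184803, 616)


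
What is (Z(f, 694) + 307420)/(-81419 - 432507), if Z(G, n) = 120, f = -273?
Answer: -153770/256963 ≈ -0.59841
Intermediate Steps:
(Z(f, 694) + 307420)/(-81419 - 432507) = (120 + 307420)/(-81419 - 432507) = 307540/(-513926) = 307540*(-1/513926) = -153770/256963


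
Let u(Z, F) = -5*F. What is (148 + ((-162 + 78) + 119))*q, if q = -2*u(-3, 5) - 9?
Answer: 7503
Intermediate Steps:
q = 41 (q = -(-10)*5 - 9 = -2*(-25) - 9 = 50 - 9 = 41)
(148 + ((-162 + 78) + 119))*q = (148 + ((-162 + 78) + 119))*41 = (148 + (-84 + 119))*41 = (148 + 35)*41 = 183*41 = 7503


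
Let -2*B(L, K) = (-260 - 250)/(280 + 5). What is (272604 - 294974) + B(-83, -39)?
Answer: -425013/19 ≈ -22369.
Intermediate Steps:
B(L, K) = 17/19 (B(L, K) = -(-260 - 250)/(2*(280 + 5)) = -(-255)/285 = -½*(-34/19) = 17/19)
(272604 - 294974) + B(-83, -39) = (272604 - 294974) + 17/19 = -22370 + 17/19 = -425013/19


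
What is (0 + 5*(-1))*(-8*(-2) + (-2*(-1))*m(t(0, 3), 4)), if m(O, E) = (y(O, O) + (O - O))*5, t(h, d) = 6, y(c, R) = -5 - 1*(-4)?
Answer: -30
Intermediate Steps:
y(c, R) = -1 (y(c, R) = -5 + 4 = -1)
m(O, E) = -5 (m(O, E) = (-1 + (O - O))*5 = (-1 + 0)*5 = -1*5 = -5)
(0 + 5*(-1))*(-8*(-2) + (-2*(-1))*m(t(0, 3), 4)) = (0 + 5*(-1))*(-8*(-2) - 2*(-1)*(-5)) = (0 - 5)*(16 + 2*(-5)) = -5*(16 - 10) = -5*6 = -30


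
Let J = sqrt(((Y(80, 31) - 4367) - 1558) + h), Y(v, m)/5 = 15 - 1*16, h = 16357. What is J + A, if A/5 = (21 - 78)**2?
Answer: 16245 + sqrt(10427) ≈ 16347.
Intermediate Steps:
Y(v, m) = -5 (Y(v, m) = 5*(15 - 1*16) = 5*(15 - 16) = 5*(-1) = -5)
J = sqrt(10427) (J = sqrt(((-5 - 4367) - 1558) + 16357) = sqrt((-4372 - 1558) + 16357) = sqrt(-5930 + 16357) = sqrt(10427) ≈ 102.11)
A = 16245 (A = 5*(21 - 78)**2 = 5*(-57)**2 = 5*3249 = 16245)
J + A = sqrt(10427) + 16245 = 16245 + sqrt(10427)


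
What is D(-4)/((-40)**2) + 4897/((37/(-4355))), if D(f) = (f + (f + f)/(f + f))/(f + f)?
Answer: -272978367889/473600 ≈ -5.7639e+5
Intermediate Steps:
D(f) = (1 + f)/(2*f) (D(f) = (f + (2*f)/((2*f)))/((2*f)) = (f + (2*f)*(1/(2*f)))*(1/(2*f)) = (f + 1)*(1/(2*f)) = (1 + f)*(1/(2*f)) = (1 + f)/(2*f))
D(-4)/((-40)**2) + 4897/((37/(-4355))) = ((1/2)*(1 - 4)/(-4))/((-40)**2) + 4897/((37/(-4355))) = ((1/2)*(-1/4)*(-3))/1600 + 4897/((37*(-1/4355))) = (3/8)*(1/1600) + 4897/(-37/4355) = 3/12800 + 4897*(-4355/37) = 3/12800 - 21326435/37 = -272978367889/473600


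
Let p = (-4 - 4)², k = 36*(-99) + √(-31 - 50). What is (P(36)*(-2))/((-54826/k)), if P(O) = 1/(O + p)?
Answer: -891/685325 + 9*I/2741300 ≈ -0.0013001 + 3.2831e-6*I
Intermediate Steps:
k = -3564 + 9*I (k = -3564 + √(-81) = -3564 + 9*I ≈ -3564.0 + 9.0*I)
p = 64 (p = (-8)² = 64)
P(O) = 1/(64 + O) (P(O) = 1/(O + 64) = 1/(64 + O))
(P(36)*(-2))/((-54826/k)) = (-2/(64 + 36))/((-54826*(-3564 - 9*I)/12702177)) = (-2/100)/((-54826*(-3564 - 9*I)/12702177)) = ((1/100)*(-2))/((-54826*(-3564 - 9*I)/12702177)) = -(1782/27413 - 9*I/54826)/50 = -891/685325 + 9*I/2741300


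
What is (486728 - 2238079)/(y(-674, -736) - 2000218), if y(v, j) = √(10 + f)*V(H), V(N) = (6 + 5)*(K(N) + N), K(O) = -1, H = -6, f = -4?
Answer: 159231081569/181857818725 - 12259457*√6/363715637450 ≈ 0.87550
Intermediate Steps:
V(N) = -11 + 11*N (V(N) = (6 + 5)*(-1 + N) = 11*(-1 + N) = -11 + 11*N)
y(v, j) = -77*√6 (y(v, j) = √(10 - 4)*(-11 + 11*(-6)) = √6*(-11 - 66) = √6*(-77) = -77*√6)
(486728 - 2238079)/(y(-674, -736) - 2000218) = (486728 - 2238079)/(-77*√6 - 2000218) = -1751351/(-2000218 - 77*√6)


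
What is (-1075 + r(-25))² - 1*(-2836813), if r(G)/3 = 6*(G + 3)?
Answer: 5000654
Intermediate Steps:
r(G) = 54 + 18*G (r(G) = 3*(6*(G + 3)) = 3*(6*(3 + G)) = 3*(18 + 6*G) = 54 + 18*G)
(-1075 + r(-25))² - 1*(-2836813) = (-1075 + (54 + 18*(-25)))² - 1*(-2836813) = (-1075 + (54 - 450))² + 2836813 = (-1075 - 396)² + 2836813 = (-1471)² + 2836813 = 2163841 + 2836813 = 5000654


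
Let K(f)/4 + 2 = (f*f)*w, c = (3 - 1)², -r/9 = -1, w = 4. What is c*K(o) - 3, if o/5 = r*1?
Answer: 129565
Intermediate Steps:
r = 9 (r = -9*(-1) = 9)
c = 4 (c = 2² = 4)
o = 45 (o = 5*(9*1) = 5*9 = 45)
K(f) = -8 + 16*f² (K(f) = -8 + 4*((f*f)*4) = -8 + 4*(f²*4) = -8 + 4*(4*f²) = -8 + 16*f²)
c*K(o) - 3 = 4*(-8 + 16*45²) - 3 = 4*(-8 + 16*2025) - 3 = 4*(-8 + 32400) - 3 = 4*32392 - 3 = 129568 - 3 = 129565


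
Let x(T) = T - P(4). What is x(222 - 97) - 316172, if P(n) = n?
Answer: -316051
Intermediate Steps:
x(T) = -4 + T (x(T) = T - 1*4 = T - 4 = -4 + T)
x(222 - 97) - 316172 = (-4 + (222 - 97)) - 316172 = (-4 + 125) - 316172 = 121 - 316172 = -316051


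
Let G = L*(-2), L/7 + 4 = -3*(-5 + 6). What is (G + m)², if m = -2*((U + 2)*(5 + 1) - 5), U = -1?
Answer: 9216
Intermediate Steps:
L = -49 (L = -28 + 7*(-3*(-5 + 6)) = -28 + 7*(-3*1) = -28 + 7*(-3) = -28 - 21 = -49)
G = 98 (G = -49*(-2) = 98)
m = -2 (m = -2*((-1 + 2)*(5 + 1) - 5) = -2*(1*6 - 5) = -2*(6 - 5) = -2*1 = -2)
(G + m)² = (98 - 2)² = 96² = 9216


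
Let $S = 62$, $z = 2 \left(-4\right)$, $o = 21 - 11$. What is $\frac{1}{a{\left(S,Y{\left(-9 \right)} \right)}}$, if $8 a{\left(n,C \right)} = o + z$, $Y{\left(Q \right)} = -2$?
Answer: $4$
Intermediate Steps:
$o = 10$
$z = -8$
$a{\left(n,C \right)} = \frac{1}{4}$ ($a{\left(n,C \right)} = \frac{10 - 8}{8} = \frac{1}{8} \cdot 2 = \frac{1}{4}$)
$\frac{1}{a{\left(S,Y{\left(-9 \right)} \right)}} = \frac{1}{\frac{1}{4}} = 4$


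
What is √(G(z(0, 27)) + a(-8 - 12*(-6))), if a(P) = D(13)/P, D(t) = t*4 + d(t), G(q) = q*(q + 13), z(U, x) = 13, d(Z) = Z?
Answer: √21697/8 ≈ 18.412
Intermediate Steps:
G(q) = q*(13 + q)
D(t) = 5*t (D(t) = t*4 + t = 4*t + t = 5*t)
a(P) = 65/P (a(P) = (5*13)/P = 65/P)
√(G(z(0, 27)) + a(-8 - 12*(-6))) = √(13*(13 + 13) + 65/(-8 - 12*(-6))) = √(13*26 + 65/(-8 + 72)) = √(338 + 65/64) = √(21697/64) = √21697/8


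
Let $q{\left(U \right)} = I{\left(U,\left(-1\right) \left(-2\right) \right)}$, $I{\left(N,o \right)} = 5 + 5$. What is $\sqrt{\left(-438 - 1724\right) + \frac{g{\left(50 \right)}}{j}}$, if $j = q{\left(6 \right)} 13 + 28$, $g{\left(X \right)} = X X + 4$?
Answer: $\frac{i \sqrt{13394134}}{79} \approx 46.327 i$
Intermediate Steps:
$g{\left(X \right)} = 4 + X^{2}$ ($g{\left(X \right)} = X^{2} + 4 = 4 + X^{2}$)
$I{\left(N,o \right)} = 10$
$q{\left(U \right)} = 10$
$j = 158$ ($j = 10 \cdot 13 + 28 = 130 + 28 = 158$)
$\sqrt{\left(-438 - 1724\right) + \frac{g{\left(50 \right)}}{j}} = \sqrt{\left(-438 - 1724\right) + \frac{4 + 50^{2}}{158}} = \sqrt{-2162 + \left(4 + 2500\right) \frac{1}{158}} = \sqrt{-2162 + 2504 \cdot \frac{1}{158}} = \sqrt{-2162 + \frac{1252}{79}} = \sqrt{- \frac{169546}{79}} = \frac{i \sqrt{13394134}}{79}$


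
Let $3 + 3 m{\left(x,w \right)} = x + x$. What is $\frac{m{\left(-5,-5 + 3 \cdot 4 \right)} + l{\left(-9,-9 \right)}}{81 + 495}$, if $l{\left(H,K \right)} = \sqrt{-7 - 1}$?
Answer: $- \frac{13}{1728} + \frac{i \sqrt{2}}{288} \approx -0.0075231 + 0.0049105 i$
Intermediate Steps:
$l{\left(H,K \right)} = 2 i \sqrt{2}$ ($l{\left(H,K \right)} = \sqrt{-8} = 2 i \sqrt{2}$)
$m{\left(x,w \right)} = -1 + \frac{2 x}{3}$ ($m{\left(x,w \right)} = -1 + \frac{x + x}{3} = -1 + \frac{2 x}{3}$)
$\frac{m{\left(-5,-5 + 3 \cdot 4 \right)} + l{\left(-9,-9 \right)}}{81 + 495} = \frac{\left(-1 + \frac{2}{3} \left(-5\right)\right) + 2 i \sqrt{2}}{81 + 495} = \frac{\left(-1 - \frac{10}{3}\right) + 2 i \sqrt{2}}{576} = \left(- \frac{13}{3} + 2 i \sqrt{2}\right) \frac{1}{576} = - \frac{13}{1728} + \frac{i \sqrt{2}}{288}$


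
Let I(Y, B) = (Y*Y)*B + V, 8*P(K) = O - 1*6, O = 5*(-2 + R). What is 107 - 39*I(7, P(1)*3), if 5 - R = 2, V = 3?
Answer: 5653/8 ≈ 706.63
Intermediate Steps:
R = 3 (R = 5 - 1*2 = 5 - 2 = 3)
O = 5 (O = 5*(-2 + 3) = 5*1 = 5)
P(K) = -⅛ (P(K) = (5 - 1*6)/8 = (5 - 6)/8 = (⅛)*(-1) = -⅛)
I(Y, B) = 3 + B*Y² (I(Y, B) = (Y*Y)*B + 3 = Y²*B + 3 = B*Y² + 3 = 3 + B*Y²)
107 - 39*I(7, P(1)*3) = 107 - 39*(3 - ⅛*3*7²) = 107 - 39*(3 - 3/8*49) = 107 - 39*(3 - 147/8) = 107 - 39*(-123/8) = 107 + 4797/8 = 5653/8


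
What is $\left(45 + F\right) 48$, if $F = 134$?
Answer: $8592$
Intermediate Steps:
$\left(45 + F\right) 48 = \left(45 + 134\right) 48 = 179 \cdot 48 = 8592$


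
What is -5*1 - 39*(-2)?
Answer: 73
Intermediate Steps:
-5*1 - 39*(-2) = -5 + 78 = 73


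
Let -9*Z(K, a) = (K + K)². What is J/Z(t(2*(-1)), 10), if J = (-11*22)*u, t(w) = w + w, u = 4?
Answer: 1089/8 ≈ 136.13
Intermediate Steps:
t(w) = 2*w
Z(K, a) = -4*K²/9 (Z(K, a) = -(K + K)²/9 = -4*K²/9)
J = -968 (J = -11*22*4 = -242*4 = -968)
J/Z(t(2*(-1)), 10) = -968/((-4*(2*(2*(-1)))²/9)) = -968/((-4*(2*(-2))²/9)) = -968/((-4/9*(-4)²)) = -968/((-4/9*16)) = -968/(-64/9) = -968*(-9/64) = 1089/8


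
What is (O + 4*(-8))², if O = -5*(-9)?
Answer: 169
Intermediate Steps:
O = 45
(O + 4*(-8))² = (45 + 4*(-8))² = (45 - 32)² = 13² = 169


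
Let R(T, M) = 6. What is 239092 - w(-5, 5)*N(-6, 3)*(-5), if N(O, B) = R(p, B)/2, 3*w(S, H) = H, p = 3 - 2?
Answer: 239117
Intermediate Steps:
p = 1
w(S, H) = H/3
N(O, B) = 3 (N(O, B) = 6/2 = (½)*6 = 3)
239092 - w(-5, 5)*N(-6, 3)*(-5) = 239092 - ((⅓)*5)*3*(-5) = 239092 - (5/3)*3*(-5) = 239092 - 5*(-5) = 239092 - 1*(-25) = 239092 + 25 = 239117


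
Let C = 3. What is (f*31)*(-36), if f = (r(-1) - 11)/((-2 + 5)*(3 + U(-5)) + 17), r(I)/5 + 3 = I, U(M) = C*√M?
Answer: 899496/1081 - 311364*I*√5/1081 ≈ 832.1 - 644.06*I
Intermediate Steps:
U(M) = 3*√M
r(I) = -15 + 5*I
f = -31/(26 + 9*I*√5) (f = ((-15 + 5*(-1)) - 11)/((-2 + 5)*(3 + 3*√(-5)) + 17) = ((-15 - 5) - 11)/(3*(3 + 3*(I*√5)) + 17) = (-20 - 11)/(3*(3 + 3*I*√5) + 17) = -31/((9 + 9*I*√5) + 17) = -31/(26 + 9*I*√5) ≈ -0.74561 + 0.57712*I)
(f*31)*(-36) = ((-806/1081 + 279*I*√5/1081)*31)*(-36) = (-24986/1081 + 8649*I*√5/1081)*(-36) = 899496/1081 - 311364*I*√5/1081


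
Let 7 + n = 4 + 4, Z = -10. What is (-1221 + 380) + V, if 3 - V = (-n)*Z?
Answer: -848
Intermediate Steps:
n = 1 (n = -7 + (4 + 4) = -7 + 8 = 1)
V = -7 (V = 3 - (-1*1)*(-10) = 3 - (-1)*(-10) = 3 - 1*10 = 3 - 10 = -7)
(-1221 + 380) + V = (-1221 + 380) - 7 = -841 - 7 = -848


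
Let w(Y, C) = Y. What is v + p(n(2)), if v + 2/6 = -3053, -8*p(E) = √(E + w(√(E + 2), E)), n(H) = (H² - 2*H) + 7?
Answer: -9160/3 - √10/8 ≈ -3053.7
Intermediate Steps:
n(H) = 7 + H² - 2*H
p(E) = -√(E + √(2 + E))/8 (p(E) = -√(E + √(E + 2))/8 = -√(E + √(2 + E))/8)
v = -9160/3 (v = -⅓ - 3053 = -9160/3 ≈ -3053.3)
v + p(n(2)) = -9160/3 - √((7 + 2² - 2*2) + √(2 + (7 + 2² - 2*2)))/8 = -9160/3 - √((7 + 4 - 4) + √(2 + (7 + 4 - 4)))/8 = -9160/3 - √(7 + √(2 + 7))/8 = -9160/3 - √(7 + √9)/8 = -9160/3 - √(7 + 3)/8 = -9160/3 - √10/8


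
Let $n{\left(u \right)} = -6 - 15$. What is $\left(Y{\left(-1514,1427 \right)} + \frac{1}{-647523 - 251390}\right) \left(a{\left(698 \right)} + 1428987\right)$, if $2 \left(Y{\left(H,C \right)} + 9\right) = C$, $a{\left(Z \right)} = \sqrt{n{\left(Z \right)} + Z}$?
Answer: $\frac{1809909799645605}{1797826} + \frac{1266568415 \sqrt{677}}{1797826} \approx 1.0067 \cdot 10^{9}$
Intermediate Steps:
$n{\left(u \right)} = -21$
$a{\left(Z \right)} = \sqrt{-21 + Z}$
$Y{\left(H,C \right)} = -9 + \frac{C}{2}$
$\left(Y{\left(-1514,1427 \right)} + \frac{1}{-647523 - 251390}\right) \left(a{\left(698 \right)} + 1428987\right) = \left(\left(-9 + \frac{1}{2} \cdot 1427\right) + \frac{1}{-647523 - 251390}\right) \left(\sqrt{-21 + 698} + 1428987\right) = \left(\left(-9 + \frac{1427}{2}\right) + \frac{1}{-898913}\right) \left(\sqrt{677} + 1428987\right) = \left(\frac{1409}{2} - \frac{1}{898913}\right) \left(1428987 + \sqrt{677}\right) = \frac{1266568415 \left(1428987 + \sqrt{677}\right)}{1797826} = \frac{1809909799645605}{1797826} + \frac{1266568415 \sqrt{677}}{1797826}$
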